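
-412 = -412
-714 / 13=-54.92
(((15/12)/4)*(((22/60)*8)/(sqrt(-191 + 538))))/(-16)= -11*sqrt(347)/66624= -0.00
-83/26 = -3.19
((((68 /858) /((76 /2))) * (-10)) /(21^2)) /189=-170 /679377699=-0.00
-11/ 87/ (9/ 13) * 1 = -143/ 783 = -0.18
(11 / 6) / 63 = 11 / 378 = 0.03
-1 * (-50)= 50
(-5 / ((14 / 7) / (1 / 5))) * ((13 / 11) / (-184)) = 13 / 4048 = 0.00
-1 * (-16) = 16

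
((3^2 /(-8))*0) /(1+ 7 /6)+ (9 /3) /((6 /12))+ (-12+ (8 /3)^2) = 10 /9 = 1.11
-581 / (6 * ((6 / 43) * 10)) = -24983 / 360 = -69.40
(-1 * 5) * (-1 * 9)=45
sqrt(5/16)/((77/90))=45 * sqrt(5)/154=0.65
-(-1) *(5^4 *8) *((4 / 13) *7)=140000 / 13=10769.23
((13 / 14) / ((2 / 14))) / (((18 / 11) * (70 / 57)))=2717 / 840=3.23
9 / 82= 0.11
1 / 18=0.06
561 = 561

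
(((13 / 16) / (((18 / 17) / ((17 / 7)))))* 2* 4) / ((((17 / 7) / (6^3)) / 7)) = 9282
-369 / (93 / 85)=-10455 / 31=-337.26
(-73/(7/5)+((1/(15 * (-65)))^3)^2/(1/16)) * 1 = -313559929874267578013/6013478107177734375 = -52.14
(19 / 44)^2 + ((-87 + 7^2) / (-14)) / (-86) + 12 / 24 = 381637 / 582736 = 0.65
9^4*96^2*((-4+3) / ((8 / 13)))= -98257536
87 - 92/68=1456/17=85.65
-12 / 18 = -2 / 3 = -0.67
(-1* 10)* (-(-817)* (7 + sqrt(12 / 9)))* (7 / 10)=-40033 -11438* sqrt(3) / 3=-46636.73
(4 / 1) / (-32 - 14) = -2 / 23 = -0.09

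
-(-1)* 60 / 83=60 / 83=0.72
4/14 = 2/7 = 0.29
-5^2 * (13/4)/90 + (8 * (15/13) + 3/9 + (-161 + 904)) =703555/936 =751.66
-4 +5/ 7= -23/ 7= -3.29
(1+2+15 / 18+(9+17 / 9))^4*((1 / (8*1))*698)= 4098820.61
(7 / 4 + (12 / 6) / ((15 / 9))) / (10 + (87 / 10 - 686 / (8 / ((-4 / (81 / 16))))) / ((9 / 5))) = 43011 / 765070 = 0.06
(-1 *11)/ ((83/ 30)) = -330/ 83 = -3.98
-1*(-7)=7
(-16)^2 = 256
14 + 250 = 264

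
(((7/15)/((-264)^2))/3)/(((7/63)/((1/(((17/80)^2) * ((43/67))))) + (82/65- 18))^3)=-34102401100185600000/71614874082509745967622252489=-0.00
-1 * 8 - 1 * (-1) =-7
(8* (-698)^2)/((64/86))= 5237443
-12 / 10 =-6 / 5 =-1.20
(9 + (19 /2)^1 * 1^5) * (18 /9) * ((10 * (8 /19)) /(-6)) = -1480 /57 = -25.96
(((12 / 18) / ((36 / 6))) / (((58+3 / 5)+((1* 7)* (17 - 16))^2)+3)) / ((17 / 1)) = 5 / 84609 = 0.00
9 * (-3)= -27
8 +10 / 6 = 29 / 3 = 9.67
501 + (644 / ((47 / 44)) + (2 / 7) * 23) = 365343 / 329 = 1110.47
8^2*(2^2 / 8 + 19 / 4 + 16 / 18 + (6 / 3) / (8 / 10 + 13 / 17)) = 568208 / 1197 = 474.69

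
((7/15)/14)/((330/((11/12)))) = 1/10800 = 0.00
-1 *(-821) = 821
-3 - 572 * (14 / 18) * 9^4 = -2918919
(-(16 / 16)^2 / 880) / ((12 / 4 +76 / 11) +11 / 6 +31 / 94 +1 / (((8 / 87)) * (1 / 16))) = -141 / 23087840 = -0.00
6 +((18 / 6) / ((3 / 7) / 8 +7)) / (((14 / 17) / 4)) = 3186 / 395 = 8.07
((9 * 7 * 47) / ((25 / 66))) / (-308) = -1269 / 50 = -25.38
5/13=0.38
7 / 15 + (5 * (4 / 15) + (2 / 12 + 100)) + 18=3599 / 30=119.97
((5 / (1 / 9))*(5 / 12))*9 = 675 / 4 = 168.75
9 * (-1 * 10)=-90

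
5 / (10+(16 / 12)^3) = 135 / 334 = 0.40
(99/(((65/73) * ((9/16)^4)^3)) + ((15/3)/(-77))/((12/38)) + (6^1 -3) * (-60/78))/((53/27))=34806969074835145847/616614576087510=56448.50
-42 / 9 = -14 / 3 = -4.67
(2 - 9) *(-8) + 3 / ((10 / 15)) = 121 / 2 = 60.50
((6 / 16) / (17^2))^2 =9 / 5345344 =0.00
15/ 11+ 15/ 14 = 375/ 154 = 2.44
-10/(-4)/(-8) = -5/16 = -0.31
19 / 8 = 2.38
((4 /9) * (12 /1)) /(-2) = -8 /3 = -2.67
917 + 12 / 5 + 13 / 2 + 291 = 12169 / 10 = 1216.90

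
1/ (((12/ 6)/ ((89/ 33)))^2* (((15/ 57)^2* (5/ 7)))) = 20016367/ 544500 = 36.76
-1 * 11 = -11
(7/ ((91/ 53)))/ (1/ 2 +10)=106/ 273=0.39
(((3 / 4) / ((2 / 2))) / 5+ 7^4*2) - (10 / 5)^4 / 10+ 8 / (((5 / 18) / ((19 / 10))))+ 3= 485827 / 100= 4858.27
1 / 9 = 0.11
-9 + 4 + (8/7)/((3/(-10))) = -185/21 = -8.81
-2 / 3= -0.67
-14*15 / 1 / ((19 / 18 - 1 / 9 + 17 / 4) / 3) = -22680 / 187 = -121.28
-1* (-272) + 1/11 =2993/11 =272.09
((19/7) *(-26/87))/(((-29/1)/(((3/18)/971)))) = 247/51446493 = 0.00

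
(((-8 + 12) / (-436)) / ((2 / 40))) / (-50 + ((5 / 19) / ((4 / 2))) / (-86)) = 13072 / 3562229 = 0.00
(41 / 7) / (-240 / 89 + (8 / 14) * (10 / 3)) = -10947 / 1480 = -7.40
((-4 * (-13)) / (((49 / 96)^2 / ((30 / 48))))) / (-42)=-49920 / 16807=-2.97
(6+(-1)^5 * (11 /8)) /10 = 37 /80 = 0.46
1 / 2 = 0.50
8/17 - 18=-298/17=-17.53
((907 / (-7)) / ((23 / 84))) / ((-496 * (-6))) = -907 / 5704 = -0.16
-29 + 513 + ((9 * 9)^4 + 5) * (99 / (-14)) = -2130809549 / 7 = -304401364.14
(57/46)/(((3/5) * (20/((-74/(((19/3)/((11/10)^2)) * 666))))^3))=-1771561/717379200000000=-0.00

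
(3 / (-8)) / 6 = -1 / 16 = -0.06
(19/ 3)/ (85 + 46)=19/ 393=0.05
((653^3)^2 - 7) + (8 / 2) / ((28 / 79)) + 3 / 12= 2170886505355006139 / 28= 77531660905535933.54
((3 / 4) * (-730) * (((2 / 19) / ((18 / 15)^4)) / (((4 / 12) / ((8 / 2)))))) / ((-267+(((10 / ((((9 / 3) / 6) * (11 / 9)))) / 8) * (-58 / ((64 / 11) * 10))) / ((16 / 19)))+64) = 116800000 / 71940213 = 1.62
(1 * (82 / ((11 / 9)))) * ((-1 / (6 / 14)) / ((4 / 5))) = -4305 / 22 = -195.68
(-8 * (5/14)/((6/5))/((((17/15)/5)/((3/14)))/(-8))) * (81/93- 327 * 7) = -1063980000/25823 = -41202.80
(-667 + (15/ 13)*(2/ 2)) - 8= -8760/ 13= -673.85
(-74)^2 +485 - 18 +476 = 6419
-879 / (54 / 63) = -2051 / 2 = -1025.50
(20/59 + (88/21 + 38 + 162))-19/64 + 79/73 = 1188486755/5788608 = 205.31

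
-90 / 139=-0.65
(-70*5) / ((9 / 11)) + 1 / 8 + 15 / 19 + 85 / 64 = -4657057 / 10944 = -425.54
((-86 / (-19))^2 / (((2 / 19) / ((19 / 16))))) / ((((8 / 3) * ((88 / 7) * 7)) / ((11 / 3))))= 3.61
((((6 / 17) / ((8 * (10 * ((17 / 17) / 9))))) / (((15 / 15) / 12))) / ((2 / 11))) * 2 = 891 / 170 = 5.24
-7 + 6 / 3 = -5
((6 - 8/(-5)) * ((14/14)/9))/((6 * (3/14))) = 266/405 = 0.66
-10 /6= -5 /3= -1.67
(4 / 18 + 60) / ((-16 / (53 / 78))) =-14363 / 5616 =-2.56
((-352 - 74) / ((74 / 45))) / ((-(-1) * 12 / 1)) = -3195 / 148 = -21.59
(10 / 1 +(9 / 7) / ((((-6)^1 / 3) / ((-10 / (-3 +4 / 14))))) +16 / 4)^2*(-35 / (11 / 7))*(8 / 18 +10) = -1124808230 / 35739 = -31472.85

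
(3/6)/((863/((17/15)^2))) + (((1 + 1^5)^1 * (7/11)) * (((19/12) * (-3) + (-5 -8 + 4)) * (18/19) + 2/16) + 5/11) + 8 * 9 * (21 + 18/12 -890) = -10141742070923/162330300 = -62475.96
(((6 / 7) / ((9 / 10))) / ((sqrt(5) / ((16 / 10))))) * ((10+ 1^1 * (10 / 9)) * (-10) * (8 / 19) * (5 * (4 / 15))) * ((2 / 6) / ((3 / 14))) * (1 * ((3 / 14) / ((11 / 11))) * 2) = -409600 * sqrt(5) / 32319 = -28.34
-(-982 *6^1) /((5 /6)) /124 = 8838 /155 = 57.02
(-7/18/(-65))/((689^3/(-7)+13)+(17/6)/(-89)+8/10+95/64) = -139552/1089891763783719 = -0.00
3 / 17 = 0.18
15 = 15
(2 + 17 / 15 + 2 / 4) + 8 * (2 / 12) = 149 / 30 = 4.97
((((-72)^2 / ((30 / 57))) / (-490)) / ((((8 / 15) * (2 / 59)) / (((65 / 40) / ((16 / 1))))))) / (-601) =0.19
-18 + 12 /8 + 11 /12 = -187 /12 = -15.58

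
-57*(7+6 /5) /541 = -2337 /2705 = -0.86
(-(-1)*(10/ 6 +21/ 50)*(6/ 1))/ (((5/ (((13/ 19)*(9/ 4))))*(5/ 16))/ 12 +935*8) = 0.00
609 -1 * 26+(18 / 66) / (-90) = 192389 / 330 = 583.00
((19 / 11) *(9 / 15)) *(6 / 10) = 171 / 275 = 0.62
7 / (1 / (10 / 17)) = 70 / 17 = 4.12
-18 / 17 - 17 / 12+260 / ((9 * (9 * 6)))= -32065 / 16524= -1.94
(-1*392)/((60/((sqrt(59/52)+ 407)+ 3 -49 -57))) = -29792/15 -49*sqrt(767)/195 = -1993.09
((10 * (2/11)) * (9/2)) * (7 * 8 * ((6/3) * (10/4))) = 25200/11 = 2290.91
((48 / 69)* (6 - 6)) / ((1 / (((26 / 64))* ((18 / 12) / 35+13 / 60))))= 0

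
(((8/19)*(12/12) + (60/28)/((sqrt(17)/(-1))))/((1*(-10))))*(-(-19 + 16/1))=0.03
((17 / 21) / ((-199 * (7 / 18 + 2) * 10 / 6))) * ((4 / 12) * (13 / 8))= -663 / 1197980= -0.00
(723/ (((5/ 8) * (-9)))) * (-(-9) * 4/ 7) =-23136/ 35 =-661.03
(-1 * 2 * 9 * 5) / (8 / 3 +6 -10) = 135 / 2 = 67.50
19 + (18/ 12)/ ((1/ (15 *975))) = 43913/ 2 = 21956.50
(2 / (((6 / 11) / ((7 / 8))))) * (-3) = -9.62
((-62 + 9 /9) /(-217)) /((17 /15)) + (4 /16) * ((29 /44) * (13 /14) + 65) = 21621839 /1298528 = 16.65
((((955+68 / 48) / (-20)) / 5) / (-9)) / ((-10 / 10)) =-11477 / 10800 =-1.06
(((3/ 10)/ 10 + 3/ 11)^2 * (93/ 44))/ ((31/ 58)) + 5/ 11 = 21747343/ 26620000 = 0.82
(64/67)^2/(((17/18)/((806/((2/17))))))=29712384/4489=6618.93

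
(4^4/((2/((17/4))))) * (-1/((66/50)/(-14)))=190400/33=5769.70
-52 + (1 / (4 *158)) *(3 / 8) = -52.00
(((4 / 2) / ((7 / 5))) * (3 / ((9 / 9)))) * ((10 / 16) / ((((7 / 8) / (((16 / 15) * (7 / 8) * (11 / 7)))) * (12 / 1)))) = 55 / 147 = 0.37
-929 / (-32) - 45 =-511 / 32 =-15.97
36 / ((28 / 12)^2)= 324 / 49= 6.61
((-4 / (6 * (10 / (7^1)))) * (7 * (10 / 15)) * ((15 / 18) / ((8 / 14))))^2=117649 / 11664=10.09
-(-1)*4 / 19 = 0.21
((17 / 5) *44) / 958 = 374 / 2395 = 0.16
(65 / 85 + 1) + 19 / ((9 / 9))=353 / 17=20.76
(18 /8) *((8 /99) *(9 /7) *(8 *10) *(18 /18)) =1440 /77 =18.70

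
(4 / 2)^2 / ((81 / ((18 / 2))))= 4 / 9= 0.44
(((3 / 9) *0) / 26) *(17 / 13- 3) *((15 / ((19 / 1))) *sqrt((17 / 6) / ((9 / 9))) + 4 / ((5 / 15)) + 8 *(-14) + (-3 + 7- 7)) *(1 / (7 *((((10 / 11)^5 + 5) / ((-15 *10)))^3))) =0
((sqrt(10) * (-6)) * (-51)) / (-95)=-10.19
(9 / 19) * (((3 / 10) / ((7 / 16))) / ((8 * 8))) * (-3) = -81 / 5320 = -0.02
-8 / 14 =-4 / 7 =-0.57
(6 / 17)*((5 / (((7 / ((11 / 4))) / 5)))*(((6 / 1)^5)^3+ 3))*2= 387902612277675 / 119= 3259685817459.45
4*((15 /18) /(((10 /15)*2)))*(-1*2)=-5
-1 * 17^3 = -4913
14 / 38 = 7 / 19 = 0.37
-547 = -547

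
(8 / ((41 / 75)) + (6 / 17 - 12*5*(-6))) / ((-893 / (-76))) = 1045464 / 32759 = 31.91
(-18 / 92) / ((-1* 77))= 9 / 3542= 0.00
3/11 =0.27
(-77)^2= 5929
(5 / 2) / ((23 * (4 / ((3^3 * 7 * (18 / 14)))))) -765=-139545 / 184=-758.40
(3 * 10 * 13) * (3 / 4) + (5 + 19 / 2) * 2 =643 / 2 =321.50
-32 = -32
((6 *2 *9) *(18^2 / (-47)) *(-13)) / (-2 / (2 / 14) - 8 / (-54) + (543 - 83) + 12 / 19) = 116680824 / 5386153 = 21.66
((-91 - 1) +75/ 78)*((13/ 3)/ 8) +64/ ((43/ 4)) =-29831/ 688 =-43.36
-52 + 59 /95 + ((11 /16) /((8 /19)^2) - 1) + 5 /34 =-48.35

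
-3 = -3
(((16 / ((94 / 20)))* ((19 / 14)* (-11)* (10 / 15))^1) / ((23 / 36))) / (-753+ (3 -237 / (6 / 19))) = 802560 / 22708567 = 0.04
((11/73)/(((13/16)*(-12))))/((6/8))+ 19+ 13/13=170644/8541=19.98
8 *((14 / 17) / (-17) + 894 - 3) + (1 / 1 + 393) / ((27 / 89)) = 65750834 / 7803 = 8426.35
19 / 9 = 2.11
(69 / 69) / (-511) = -1 / 511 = -0.00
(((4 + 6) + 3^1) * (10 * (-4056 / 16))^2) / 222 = 376310.47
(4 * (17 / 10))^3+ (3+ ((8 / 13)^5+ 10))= 15200747197 / 46411625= 327.52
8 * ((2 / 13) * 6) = 96 / 13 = 7.38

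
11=11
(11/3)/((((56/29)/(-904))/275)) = -9912925/21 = -472044.05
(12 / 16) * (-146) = -219 / 2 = -109.50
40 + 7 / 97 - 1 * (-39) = 7670 / 97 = 79.07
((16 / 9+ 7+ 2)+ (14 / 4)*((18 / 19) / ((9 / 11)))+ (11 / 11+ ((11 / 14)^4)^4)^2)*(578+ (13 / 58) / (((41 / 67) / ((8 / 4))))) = 984398365970981021540917198812200901010562915 / 107159973435179489054705714585554319835136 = 9186.25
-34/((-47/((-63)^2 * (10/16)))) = 337365/188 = 1794.49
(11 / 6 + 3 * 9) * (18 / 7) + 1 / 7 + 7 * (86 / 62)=18227 / 217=84.00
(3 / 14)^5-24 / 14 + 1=-383917 / 537824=-0.71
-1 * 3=-3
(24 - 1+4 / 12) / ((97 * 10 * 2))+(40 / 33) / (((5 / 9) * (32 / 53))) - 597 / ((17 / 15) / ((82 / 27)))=-347436929 / 217668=-1596.18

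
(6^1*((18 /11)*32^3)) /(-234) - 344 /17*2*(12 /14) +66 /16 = -191331687 /136136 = -1405.45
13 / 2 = 6.50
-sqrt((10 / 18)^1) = -sqrt(5) / 3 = -0.75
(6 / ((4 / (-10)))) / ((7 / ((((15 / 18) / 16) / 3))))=-25 / 672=-0.04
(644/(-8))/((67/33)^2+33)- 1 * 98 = -100.17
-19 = -19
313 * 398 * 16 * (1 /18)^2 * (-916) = -456439136 /81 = -5635051.06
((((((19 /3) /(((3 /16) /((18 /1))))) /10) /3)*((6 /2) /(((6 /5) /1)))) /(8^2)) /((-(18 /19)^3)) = -0.93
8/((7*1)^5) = 8/16807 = 0.00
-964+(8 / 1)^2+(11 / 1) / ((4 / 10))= -1745 / 2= -872.50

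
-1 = -1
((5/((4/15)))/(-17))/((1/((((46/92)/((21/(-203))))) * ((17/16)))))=725/128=5.66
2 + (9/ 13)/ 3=29/ 13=2.23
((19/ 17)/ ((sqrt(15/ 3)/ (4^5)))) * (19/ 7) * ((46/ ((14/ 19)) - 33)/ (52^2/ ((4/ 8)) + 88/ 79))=751988992 * sqrt(5)/ 222473475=7.56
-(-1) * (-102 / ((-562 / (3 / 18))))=17 / 562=0.03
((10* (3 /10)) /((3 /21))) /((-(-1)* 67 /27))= 567 /67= 8.46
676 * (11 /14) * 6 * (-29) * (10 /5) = -1293864 /7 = -184837.71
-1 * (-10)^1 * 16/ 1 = 160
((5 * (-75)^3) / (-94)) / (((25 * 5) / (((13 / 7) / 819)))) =0.41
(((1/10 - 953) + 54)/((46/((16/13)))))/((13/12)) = -431472/19435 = -22.20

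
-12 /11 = -1.09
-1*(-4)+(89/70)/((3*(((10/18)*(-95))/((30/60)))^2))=252702403/63175000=4.00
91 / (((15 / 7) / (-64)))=-40768 / 15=-2717.87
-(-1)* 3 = 3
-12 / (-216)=1 / 18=0.06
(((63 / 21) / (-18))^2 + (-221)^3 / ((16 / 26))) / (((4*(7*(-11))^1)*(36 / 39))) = 16417462555 / 266112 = 61693.81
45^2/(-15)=-135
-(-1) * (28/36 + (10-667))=-5906/9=-656.22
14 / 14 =1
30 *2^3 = 240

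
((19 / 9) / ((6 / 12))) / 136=19 / 612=0.03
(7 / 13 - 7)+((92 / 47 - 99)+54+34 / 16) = -231589 / 4888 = -47.38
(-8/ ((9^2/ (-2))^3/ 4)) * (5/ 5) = 256/ 531441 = 0.00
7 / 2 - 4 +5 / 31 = -21 / 62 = -0.34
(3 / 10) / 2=3 / 20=0.15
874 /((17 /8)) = 6992 /17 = 411.29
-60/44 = -1.36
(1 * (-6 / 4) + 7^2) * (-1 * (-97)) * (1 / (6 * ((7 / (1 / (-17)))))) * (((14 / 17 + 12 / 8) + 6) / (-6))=2607845 / 291312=8.95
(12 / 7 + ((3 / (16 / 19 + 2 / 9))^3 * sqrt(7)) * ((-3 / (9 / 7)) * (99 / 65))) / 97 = 12 / 679 -4455188001 * sqrt(7) / 5430017320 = -2.15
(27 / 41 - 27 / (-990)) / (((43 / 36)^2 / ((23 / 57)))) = 15366024 / 79220405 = 0.19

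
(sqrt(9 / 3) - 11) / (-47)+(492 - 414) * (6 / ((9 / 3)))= 7343 / 47 - sqrt(3) / 47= 156.20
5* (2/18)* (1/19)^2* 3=5/1083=0.00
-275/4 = -68.75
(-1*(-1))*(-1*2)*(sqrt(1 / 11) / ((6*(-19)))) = sqrt(11) / 627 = 0.01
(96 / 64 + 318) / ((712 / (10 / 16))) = 3195 / 11392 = 0.28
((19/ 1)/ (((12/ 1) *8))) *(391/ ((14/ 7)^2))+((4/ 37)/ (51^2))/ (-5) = 1191573943/ 61591680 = 19.35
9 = 9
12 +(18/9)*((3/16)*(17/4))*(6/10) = 2073/160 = 12.96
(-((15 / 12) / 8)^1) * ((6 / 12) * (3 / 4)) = -0.06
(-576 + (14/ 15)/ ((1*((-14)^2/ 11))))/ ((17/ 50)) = -604745/ 357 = -1693.96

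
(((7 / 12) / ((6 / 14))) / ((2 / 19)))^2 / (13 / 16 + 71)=866761 / 372276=2.33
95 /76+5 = 25 /4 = 6.25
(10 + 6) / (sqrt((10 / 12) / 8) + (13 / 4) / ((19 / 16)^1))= 758784 / 127987-23104*sqrt(15) / 127987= 5.23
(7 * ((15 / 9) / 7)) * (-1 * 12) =-20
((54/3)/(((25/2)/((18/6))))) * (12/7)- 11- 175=-31254/175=-178.59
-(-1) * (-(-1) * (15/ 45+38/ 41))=155/ 123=1.26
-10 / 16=-5 / 8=-0.62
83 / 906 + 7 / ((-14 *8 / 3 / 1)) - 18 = -131159 / 7248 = -18.10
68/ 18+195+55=2284/ 9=253.78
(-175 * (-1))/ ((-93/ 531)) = -30975/ 31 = -999.19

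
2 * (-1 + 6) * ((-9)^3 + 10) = -7190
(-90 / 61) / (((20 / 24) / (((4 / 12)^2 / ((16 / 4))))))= -3 / 61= -0.05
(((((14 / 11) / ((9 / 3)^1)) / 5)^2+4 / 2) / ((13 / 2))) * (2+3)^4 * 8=21858400 / 14157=1544.00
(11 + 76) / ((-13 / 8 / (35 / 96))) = -1015 / 52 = -19.52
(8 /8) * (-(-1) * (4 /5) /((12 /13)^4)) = 28561 /25920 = 1.10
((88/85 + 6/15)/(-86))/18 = -61/65790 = -0.00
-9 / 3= -3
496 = 496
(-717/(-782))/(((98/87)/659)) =41107761/76636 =536.40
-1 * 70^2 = -4900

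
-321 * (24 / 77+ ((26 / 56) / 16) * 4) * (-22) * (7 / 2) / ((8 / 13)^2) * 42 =600373683 / 512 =1172604.85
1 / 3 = 0.33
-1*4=-4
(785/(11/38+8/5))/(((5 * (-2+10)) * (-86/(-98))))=730835/61748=11.84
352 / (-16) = -22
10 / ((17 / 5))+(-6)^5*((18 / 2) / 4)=-297382 / 17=-17493.06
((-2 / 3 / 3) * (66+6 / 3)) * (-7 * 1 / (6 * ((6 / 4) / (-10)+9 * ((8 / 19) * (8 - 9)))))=-180880 / 40419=-4.48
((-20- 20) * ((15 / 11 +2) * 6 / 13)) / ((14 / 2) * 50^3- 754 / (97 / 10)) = -43068 / 606802339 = -0.00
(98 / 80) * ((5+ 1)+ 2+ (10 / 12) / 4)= 9653 / 960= 10.06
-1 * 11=-11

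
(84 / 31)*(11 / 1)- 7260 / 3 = -74096 / 31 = -2390.19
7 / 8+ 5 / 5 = 1.88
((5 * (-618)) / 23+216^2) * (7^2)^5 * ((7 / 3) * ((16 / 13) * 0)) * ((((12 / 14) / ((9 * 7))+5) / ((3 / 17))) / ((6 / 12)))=0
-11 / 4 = -2.75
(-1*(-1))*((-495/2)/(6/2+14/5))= -2475/58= -42.67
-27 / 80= -0.34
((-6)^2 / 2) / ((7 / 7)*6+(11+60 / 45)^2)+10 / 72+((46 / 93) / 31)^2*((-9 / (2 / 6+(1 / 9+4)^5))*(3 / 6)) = 51835362540024419 / 205100193026416770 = 0.25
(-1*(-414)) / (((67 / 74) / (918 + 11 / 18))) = 28142570 / 67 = 420038.36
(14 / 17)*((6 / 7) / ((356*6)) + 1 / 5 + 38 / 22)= 1.59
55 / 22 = 5 / 2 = 2.50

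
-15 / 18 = -5 / 6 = -0.83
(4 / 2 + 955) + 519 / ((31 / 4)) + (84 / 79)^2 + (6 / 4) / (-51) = 6742917695 / 6578014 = 1025.07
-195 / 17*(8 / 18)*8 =-2080 / 51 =-40.78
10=10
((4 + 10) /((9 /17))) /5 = 238 /45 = 5.29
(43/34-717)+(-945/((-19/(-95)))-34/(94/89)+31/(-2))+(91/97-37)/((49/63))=-3002740905/542521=-5534.79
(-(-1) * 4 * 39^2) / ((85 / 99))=602316 / 85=7086.07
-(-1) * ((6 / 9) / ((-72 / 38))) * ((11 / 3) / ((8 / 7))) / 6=-0.19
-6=-6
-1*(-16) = 16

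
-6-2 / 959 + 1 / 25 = -142941 / 23975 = -5.96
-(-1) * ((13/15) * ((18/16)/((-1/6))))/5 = -117/100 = -1.17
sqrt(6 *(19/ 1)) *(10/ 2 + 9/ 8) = 49 *sqrt(114)/ 8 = 65.40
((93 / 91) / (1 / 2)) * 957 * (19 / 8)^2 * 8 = 32129361 / 364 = 88267.48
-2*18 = -36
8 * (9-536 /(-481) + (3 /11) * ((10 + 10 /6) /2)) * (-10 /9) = -4954600 /47619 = -104.05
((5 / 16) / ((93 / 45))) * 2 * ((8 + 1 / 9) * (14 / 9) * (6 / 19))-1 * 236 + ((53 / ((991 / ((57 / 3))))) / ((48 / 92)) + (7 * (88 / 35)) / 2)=-23539726619 / 105065820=-224.05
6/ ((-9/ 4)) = -8/ 3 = -2.67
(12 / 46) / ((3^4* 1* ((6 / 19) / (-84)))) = -532 / 621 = -0.86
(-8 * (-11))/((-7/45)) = -3960/7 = -565.71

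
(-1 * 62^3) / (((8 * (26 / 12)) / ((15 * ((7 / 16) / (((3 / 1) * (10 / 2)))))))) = -625611 / 104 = -6015.49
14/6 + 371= 1120/3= 373.33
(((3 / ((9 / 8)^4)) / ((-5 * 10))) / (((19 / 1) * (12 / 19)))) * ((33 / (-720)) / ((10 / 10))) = 352 / 2460375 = 0.00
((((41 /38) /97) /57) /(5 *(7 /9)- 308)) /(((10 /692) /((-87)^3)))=14012285337 /479207645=29.24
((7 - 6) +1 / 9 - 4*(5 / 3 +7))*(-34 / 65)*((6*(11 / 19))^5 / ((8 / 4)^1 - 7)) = -1428772321152 / 804732175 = -1775.46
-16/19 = -0.84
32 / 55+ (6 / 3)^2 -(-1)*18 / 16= 2511 / 440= 5.71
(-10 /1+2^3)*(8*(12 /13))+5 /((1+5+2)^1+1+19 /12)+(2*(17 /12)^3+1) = -10856029 /1426464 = -7.61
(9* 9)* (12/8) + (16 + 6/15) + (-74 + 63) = 1269/10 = 126.90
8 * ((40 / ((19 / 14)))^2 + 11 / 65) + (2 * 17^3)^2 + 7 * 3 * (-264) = 2265585240148 / 23465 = 96551682.94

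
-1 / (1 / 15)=-15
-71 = -71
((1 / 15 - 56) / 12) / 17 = -839 / 3060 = -0.27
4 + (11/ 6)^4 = 19825/ 1296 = 15.30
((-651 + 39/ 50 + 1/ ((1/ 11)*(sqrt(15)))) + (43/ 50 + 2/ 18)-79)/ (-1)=163856/ 225-11*sqrt(15)/ 15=725.41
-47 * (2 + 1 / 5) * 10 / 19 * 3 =-3102 / 19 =-163.26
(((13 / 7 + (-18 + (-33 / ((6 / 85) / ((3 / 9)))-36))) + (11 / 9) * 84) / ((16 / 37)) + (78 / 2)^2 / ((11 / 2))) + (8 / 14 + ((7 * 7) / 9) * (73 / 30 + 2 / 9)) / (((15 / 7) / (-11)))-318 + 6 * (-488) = -49249358009 / 14968800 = -3290.13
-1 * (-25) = 25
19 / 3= 6.33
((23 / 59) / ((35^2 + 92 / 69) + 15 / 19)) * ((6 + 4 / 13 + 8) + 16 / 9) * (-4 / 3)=-1644868 / 241418619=-0.01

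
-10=-10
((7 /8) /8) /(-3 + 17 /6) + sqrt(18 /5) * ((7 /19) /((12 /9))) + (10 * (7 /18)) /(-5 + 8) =63 * sqrt(10) /380 + 553 /864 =1.16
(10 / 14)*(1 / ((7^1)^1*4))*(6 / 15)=0.01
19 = 19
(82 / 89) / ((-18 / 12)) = -164 / 267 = -0.61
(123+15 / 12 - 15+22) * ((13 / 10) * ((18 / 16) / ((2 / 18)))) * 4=110565 / 16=6910.31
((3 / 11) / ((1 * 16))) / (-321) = -1 / 18832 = -0.00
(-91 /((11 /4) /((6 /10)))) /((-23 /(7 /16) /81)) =154791 /5060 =30.59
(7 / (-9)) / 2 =-7 / 18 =-0.39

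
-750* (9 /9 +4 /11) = -11250 /11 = -1022.73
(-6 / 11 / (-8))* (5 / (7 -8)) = -15 / 44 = -0.34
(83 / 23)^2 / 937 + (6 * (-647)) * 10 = -19242018971 / 495673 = -38819.99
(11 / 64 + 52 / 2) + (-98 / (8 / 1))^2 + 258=27791 / 64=434.23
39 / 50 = 0.78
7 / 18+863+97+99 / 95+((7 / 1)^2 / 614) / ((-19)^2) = 4794864178 / 4987215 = 961.43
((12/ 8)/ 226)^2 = 9/ 204304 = 0.00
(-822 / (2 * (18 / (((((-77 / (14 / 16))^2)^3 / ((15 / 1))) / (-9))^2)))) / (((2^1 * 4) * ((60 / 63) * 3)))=-3231697475515501286260736 / 273375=-11821481391917700178.37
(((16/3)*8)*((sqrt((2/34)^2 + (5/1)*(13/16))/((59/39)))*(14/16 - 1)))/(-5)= 156*sqrt(2089)/5015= 1.42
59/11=5.36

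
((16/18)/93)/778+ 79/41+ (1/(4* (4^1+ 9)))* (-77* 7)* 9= -63419972791/694164276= -91.36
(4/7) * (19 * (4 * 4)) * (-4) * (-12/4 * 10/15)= 9728/7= 1389.71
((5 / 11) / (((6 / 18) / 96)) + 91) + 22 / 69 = 168671 / 759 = 222.23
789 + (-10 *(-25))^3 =15625789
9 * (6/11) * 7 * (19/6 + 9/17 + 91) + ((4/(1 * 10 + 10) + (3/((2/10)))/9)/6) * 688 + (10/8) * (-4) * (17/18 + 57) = 3178.42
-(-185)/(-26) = -7.12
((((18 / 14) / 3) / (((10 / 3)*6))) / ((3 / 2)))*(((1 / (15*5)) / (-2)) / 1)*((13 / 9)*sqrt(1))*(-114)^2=-4693 / 2625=-1.79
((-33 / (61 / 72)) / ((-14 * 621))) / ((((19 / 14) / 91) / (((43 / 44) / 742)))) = 559 / 1412821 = 0.00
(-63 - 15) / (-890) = 39 / 445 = 0.09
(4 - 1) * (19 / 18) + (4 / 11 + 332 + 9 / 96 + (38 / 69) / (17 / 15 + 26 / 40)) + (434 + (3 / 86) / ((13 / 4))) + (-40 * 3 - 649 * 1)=1370809577 / 1452738144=0.94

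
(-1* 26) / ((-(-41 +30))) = -26 / 11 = -2.36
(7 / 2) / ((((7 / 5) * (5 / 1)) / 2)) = 1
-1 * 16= -16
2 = 2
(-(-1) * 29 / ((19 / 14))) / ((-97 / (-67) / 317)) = 8623034 / 1843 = 4678.80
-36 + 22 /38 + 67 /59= -38434 /1121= -34.29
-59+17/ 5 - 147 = -1013/ 5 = -202.60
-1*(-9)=9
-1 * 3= -3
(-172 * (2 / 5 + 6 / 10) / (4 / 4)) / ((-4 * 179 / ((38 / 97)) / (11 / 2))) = 8987 / 17363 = 0.52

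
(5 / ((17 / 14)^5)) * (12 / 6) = 5378240 / 1419857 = 3.79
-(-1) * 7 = 7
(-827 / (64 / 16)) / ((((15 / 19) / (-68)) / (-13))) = -231504.87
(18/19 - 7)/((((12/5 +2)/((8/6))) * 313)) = -1150/196251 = -0.01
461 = 461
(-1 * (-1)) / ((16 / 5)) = 5 / 16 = 0.31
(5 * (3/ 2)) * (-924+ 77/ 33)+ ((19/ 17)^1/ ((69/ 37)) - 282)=-16876891/ 2346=-7193.90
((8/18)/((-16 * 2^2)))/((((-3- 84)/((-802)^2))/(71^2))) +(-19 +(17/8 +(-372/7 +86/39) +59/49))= 1032435869741/3990168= 258744.96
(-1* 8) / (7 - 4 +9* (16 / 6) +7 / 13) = -52 / 179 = -0.29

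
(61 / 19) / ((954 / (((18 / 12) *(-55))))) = -3355 / 12084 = -0.28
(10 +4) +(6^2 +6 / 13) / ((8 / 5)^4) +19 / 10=2857233 / 133120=21.46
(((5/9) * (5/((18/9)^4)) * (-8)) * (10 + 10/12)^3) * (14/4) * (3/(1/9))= -48059375/288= -166872.83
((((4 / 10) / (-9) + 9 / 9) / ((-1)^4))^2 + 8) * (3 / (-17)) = -1.57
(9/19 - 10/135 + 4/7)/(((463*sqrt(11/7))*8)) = 317*sqrt(77)/13301064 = 0.00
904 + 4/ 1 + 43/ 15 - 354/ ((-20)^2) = 545989/ 600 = 909.98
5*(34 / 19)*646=5780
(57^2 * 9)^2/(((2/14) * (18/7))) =4655196441/2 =2327598220.50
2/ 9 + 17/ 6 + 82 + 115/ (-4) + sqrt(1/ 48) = 56.45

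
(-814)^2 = 662596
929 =929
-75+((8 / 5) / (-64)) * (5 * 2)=-301 / 4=-75.25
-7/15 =-0.47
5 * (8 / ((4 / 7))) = 70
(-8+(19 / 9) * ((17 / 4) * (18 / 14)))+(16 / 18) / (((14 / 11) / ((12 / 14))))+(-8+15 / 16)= -6887 / 2352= -2.93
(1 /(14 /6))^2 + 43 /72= 2755 /3528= 0.78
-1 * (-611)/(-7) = -611/7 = -87.29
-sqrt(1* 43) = -sqrt(43) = -6.56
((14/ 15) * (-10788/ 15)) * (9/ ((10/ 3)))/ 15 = -75516/ 625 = -120.83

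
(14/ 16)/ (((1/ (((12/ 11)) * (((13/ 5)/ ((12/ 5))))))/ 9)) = 9.31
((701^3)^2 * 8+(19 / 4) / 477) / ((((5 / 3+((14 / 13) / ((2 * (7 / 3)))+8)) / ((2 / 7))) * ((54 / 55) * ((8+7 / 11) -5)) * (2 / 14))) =2849083566899890286382559 / 53027136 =53728784577388646.57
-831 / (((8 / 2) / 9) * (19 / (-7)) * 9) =5817 / 76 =76.54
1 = 1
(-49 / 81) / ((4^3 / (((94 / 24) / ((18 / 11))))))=-25333 / 1119744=-0.02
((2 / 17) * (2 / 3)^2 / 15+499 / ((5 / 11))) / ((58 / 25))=473.19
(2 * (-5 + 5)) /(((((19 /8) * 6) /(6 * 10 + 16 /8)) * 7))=0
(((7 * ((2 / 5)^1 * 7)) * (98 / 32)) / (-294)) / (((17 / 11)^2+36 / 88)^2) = -717409 / 27499740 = -0.03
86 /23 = 3.74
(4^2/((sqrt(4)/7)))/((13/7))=392/13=30.15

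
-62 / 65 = -0.95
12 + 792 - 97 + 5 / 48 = 33941 / 48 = 707.10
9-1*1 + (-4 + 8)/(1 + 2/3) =52/5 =10.40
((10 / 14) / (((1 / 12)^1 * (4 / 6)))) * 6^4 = 116640 / 7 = 16662.86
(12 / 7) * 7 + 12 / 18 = 38 / 3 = 12.67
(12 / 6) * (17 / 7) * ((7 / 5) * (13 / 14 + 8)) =425 / 7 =60.71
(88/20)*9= 198/5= 39.60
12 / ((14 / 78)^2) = 372.49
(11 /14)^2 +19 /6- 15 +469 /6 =39367 /588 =66.95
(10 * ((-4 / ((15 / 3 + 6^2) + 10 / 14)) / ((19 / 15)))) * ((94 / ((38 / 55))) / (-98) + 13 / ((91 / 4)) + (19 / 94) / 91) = 69510300 / 112711781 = 0.62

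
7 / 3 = 2.33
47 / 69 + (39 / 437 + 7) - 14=-8167 / 1311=-6.23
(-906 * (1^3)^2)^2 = 820836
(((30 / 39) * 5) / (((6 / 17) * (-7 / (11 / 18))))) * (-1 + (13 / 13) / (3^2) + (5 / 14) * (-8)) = 551650 / 154791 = 3.56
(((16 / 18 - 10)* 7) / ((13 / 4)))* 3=-58.87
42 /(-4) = -21 /2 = -10.50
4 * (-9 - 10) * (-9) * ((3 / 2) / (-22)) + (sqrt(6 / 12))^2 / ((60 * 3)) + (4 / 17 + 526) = 32286787 / 67320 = 479.60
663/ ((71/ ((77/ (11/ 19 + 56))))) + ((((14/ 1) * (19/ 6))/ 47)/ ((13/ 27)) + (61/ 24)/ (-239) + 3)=4723136371349/ 267495922200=17.66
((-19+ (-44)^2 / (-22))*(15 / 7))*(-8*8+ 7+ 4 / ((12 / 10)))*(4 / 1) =49220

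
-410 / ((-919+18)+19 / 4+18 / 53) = 86920 / 189933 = 0.46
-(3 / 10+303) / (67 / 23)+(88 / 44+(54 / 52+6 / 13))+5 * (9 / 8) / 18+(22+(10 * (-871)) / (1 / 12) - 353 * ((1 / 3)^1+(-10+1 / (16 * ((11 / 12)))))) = -17902031921 / 176880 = -101210.04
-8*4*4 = -128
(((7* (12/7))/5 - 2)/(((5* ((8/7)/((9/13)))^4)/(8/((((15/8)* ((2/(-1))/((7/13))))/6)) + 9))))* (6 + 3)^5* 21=28155.15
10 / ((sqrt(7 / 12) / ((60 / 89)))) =1200 * sqrt(21) / 623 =8.83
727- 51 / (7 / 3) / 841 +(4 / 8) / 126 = 154069897 / 211932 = 726.98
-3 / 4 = -0.75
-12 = -12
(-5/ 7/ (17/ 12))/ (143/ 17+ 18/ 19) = -1140/ 21161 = -0.05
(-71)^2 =5041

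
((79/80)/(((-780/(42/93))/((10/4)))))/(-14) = 79/773760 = 0.00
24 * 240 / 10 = 576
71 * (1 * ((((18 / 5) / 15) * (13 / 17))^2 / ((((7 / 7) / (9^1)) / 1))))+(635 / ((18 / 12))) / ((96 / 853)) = 98396259719 / 26010000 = 3783.02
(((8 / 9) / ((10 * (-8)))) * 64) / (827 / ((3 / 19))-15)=-8 / 58755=-0.00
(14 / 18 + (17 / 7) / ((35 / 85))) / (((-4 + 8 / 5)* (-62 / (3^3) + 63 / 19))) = -69920 / 25627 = -2.73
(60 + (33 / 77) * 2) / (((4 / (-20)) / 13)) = -27690 / 7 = -3955.71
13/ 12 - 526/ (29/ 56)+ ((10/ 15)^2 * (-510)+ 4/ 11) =-4750333/ 3828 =-1240.94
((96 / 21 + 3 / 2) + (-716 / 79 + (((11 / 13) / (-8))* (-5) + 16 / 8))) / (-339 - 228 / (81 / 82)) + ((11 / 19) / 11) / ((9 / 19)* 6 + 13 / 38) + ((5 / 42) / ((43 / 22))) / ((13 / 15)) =403379043869 / 4603729490360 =0.09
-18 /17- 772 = -13142 /17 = -773.06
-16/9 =-1.78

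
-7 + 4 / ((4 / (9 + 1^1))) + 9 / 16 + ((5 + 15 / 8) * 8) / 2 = 497 / 16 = 31.06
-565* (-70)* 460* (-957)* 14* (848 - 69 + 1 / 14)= -189898515807000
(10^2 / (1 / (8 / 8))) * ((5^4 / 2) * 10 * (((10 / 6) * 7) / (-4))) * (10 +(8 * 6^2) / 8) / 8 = -62890625 / 12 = -5240885.42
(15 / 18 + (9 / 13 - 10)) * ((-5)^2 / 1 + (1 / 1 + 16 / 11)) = -99811 / 429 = -232.66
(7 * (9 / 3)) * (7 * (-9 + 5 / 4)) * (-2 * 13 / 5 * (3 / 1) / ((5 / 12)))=1066338 / 25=42653.52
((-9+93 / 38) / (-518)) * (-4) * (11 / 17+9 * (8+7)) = -574194 / 83657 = -6.86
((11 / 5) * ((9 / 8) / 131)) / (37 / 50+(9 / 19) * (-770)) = -9405 / 181197628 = -0.00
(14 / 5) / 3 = 0.93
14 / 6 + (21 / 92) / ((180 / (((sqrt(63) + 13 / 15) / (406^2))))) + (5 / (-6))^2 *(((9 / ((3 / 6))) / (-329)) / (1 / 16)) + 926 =sqrt(7) / 43328320 + 85016198856611 / 91639396800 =927.73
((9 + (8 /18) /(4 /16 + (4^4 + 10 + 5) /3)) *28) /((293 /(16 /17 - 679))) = -583.49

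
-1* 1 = -1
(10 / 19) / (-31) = -10 / 589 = -0.02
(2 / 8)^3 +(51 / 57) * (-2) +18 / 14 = -4155 / 8512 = -0.49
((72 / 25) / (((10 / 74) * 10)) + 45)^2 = 867714849 / 390625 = 2221.35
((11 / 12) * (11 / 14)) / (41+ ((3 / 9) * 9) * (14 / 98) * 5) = 121 / 7248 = 0.02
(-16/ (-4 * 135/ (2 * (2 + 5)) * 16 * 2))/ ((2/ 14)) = 49/ 540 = 0.09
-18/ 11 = -1.64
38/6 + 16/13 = 7.56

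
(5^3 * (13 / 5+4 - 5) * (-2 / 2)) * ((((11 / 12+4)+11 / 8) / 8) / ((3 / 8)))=-3775 / 9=-419.44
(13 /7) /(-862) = -13 /6034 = -0.00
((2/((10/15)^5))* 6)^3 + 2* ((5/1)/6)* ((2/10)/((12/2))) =3486784657/4608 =756680.70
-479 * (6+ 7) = -6227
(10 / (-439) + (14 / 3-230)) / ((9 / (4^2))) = -4748704 / 11853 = -400.63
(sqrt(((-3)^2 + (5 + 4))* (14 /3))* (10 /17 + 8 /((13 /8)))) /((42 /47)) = 2726* sqrt(21) /221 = 56.53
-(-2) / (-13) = -2 / 13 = -0.15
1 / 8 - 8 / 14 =-25 / 56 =-0.45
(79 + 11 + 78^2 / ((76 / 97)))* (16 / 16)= 7855.11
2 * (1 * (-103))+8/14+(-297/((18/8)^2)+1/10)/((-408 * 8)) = -140796661/685440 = -205.41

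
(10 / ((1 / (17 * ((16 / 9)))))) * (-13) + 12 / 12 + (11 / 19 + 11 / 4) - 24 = -2700815 / 684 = -3948.56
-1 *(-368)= 368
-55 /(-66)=5 /6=0.83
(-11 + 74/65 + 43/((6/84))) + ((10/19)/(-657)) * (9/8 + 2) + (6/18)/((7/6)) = 13459263521/22719060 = 592.42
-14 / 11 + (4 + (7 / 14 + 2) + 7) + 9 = 467 / 22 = 21.23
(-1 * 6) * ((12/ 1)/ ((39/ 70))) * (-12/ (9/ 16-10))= -322560/ 1963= -164.32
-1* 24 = -24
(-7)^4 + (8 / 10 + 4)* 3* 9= 12653 / 5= 2530.60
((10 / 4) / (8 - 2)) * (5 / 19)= 25 / 228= 0.11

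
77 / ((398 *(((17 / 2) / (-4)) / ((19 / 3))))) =-5852 / 10149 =-0.58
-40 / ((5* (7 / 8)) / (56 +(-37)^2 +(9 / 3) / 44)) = -1003248 / 77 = -13029.19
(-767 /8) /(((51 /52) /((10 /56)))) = -49855 /2856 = -17.46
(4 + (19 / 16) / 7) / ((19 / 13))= 6071 / 2128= 2.85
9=9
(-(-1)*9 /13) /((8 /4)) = 9 /26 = 0.35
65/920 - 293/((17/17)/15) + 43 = -800755/184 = -4351.93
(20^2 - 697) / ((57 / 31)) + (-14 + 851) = 675.47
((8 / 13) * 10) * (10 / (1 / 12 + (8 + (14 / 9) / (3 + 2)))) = 144000 / 19643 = 7.33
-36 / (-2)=18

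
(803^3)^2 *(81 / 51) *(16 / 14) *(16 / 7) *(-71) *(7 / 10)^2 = -16446192256545810761376 / 425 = -38696922956578378262.06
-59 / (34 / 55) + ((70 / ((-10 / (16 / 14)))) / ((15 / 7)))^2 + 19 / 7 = -78.79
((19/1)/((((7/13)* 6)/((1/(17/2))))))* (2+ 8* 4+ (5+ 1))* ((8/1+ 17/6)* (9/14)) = 160550/833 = 192.74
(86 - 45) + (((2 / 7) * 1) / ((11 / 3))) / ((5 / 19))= 15899 / 385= 41.30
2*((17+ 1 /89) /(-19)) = -3028 /1691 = -1.79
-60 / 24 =-5 / 2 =-2.50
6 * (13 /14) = 39 /7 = 5.57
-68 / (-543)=68 / 543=0.13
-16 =-16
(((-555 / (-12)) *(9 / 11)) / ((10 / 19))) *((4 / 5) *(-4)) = -12654 / 55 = -230.07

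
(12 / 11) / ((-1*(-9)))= 4 / 33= 0.12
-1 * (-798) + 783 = 1581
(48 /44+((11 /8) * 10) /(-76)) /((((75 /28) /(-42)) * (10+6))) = -149107 /167200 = -0.89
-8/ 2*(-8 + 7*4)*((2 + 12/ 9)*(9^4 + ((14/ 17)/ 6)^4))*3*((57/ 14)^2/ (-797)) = 3204704300896400/ 29355710517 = 109168.00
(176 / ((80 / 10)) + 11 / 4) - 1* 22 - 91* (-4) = 1467 / 4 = 366.75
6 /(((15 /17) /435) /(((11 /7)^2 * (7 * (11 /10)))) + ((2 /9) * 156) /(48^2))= 3401652672 /8590859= 395.96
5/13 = 0.38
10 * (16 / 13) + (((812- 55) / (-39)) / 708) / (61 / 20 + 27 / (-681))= 1160289125 / 94343301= 12.30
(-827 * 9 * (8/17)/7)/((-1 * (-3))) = -19848/119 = -166.79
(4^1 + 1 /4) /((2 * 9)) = 17 /72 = 0.24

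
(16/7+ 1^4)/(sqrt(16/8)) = 23* sqrt(2)/14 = 2.32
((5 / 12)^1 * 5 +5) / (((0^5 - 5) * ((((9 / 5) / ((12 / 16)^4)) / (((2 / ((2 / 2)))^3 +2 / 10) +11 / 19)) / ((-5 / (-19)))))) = -106335 / 184832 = -0.58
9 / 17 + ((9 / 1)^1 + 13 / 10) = 1841 / 170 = 10.83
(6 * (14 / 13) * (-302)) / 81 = -8456 / 351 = -24.09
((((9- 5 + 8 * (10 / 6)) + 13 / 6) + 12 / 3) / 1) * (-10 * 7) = -1645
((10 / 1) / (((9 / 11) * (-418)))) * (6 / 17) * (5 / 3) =-50 / 2907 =-0.02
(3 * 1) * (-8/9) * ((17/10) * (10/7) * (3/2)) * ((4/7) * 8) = -2176/49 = -44.41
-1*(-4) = 4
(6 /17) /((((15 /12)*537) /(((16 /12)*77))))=2464 /45645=0.05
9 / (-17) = -9 / 17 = -0.53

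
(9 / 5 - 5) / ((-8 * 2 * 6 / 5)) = 1 / 6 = 0.17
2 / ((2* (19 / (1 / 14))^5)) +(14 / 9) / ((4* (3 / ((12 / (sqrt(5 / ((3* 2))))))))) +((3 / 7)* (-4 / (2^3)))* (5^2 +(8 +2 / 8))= -9488401463603 / 1331705468576 +14* sqrt(30) / 45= -5.42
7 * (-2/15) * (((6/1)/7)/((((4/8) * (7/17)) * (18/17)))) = -1156/315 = -3.67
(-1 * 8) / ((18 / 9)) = -4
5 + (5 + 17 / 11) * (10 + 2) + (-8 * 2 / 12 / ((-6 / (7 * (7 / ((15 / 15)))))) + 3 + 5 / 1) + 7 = 10834 / 99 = 109.43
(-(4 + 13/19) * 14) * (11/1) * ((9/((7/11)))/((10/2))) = -193842/95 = -2040.44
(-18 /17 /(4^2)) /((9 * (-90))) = 1 /12240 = 0.00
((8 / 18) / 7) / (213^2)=4 / 2858247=0.00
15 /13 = 1.15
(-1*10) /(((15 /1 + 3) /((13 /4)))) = -65 /36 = -1.81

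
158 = 158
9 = 9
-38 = -38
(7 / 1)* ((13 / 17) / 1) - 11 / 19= 1542 / 323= 4.77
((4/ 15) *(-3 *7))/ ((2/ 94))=-1316/ 5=-263.20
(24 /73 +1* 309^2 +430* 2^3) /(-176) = -7221257 /12848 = -562.05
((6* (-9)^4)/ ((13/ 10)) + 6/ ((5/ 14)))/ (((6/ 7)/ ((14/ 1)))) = 32166736/ 65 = 494872.86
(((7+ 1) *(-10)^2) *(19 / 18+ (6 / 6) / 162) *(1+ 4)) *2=688000 / 81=8493.83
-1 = -1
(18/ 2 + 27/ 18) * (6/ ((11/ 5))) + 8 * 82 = 7531/ 11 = 684.64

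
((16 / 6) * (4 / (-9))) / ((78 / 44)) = -704 / 1053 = -0.67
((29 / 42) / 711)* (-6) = -29 / 4977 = -0.01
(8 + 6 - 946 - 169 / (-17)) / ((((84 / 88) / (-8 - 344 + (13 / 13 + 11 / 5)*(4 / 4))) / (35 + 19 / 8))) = 1498534180 / 119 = 12592724.20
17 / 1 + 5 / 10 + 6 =47 / 2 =23.50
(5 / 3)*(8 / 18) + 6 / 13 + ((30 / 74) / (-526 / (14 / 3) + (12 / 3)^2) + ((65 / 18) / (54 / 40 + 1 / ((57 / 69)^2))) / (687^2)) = 33686237659218133 / 28116613810851579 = 1.20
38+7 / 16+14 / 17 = 10679 / 272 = 39.26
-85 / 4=-21.25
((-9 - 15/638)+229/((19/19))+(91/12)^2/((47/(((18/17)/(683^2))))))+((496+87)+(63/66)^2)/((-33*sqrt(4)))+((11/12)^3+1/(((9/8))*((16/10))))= 212.46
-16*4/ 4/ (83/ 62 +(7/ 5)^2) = -24800/ 5113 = -4.85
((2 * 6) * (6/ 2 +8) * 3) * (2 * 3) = 2376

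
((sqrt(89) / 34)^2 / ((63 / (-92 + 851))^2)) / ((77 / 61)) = 31591351 / 3568572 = 8.85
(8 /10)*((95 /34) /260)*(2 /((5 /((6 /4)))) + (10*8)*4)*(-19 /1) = -578683 /11050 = -52.37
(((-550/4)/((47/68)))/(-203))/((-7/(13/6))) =-60775/200361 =-0.30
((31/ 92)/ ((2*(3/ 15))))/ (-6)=-155/ 1104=-0.14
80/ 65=16/ 13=1.23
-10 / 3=-3.33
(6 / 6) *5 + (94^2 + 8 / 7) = 61895 / 7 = 8842.14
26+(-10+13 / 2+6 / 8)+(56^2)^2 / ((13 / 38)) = 1494844601 / 52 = 28747011.56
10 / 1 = 10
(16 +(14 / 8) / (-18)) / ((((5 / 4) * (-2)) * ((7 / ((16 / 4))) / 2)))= -458 / 63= -7.27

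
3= 3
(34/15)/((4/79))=1343/30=44.77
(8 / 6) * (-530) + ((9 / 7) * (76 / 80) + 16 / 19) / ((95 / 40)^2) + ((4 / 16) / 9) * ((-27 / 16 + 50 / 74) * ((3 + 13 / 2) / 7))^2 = -59894963201246017 / 84807213281280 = -706.25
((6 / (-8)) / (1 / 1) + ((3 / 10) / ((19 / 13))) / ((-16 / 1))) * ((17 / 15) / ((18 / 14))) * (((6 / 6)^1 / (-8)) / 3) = 91987 / 3283200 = 0.03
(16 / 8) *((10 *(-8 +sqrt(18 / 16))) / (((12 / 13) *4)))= -130 / 3 +65 *sqrt(2) / 16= -37.59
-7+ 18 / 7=-31 / 7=-4.43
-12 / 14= -6 / 7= -0.86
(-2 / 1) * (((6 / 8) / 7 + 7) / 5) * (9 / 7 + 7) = -5771 / 245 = -23.56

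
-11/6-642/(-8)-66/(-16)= 82.54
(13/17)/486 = 13/8262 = 0.00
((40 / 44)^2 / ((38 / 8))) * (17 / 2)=3400 / 2299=1.48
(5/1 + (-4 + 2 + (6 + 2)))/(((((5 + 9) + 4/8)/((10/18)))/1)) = 110/261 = 0.42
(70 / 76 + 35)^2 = 1863225 / 1444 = 1290.32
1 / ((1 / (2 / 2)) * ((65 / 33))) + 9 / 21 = 426 / 455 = 0.94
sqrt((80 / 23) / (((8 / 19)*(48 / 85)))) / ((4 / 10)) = 25*sqrt(44574) / 552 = 9.56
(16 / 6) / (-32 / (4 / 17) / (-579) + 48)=193 / 3491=0.06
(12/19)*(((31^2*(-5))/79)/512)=-14415/192128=-0.08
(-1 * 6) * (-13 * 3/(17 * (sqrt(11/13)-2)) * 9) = -54756/697-2106 * sqrt(143)/697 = -114.69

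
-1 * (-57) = 57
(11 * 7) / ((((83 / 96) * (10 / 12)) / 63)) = 2794176 / 415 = 6732.95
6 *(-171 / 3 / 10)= -171 / 5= -34.20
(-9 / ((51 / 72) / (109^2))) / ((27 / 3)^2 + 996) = -855432 / 6103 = -140.17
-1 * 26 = -26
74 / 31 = 2.39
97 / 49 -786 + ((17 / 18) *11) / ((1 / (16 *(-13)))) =-1298705 / 441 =-2944.91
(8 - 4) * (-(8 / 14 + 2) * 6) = -432 / 7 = -61.71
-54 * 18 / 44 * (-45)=10935 / 11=994.09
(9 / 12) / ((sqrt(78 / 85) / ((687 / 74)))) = 687 * sqrt(6630) / 7696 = 7.27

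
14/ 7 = 2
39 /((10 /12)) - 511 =-2321 /5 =-464.20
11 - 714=-703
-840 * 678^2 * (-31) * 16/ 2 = 95761370880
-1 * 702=-702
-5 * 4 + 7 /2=-16.50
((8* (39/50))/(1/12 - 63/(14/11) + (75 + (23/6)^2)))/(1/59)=165672/18125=9.14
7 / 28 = 1 / 4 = 0.25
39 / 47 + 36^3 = 46656.83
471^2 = 221841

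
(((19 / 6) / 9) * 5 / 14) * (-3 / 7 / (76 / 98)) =-5 / 72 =-0.07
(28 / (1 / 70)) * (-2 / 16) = -245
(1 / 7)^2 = 0.02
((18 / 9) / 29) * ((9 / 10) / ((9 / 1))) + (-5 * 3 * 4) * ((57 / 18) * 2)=-55099 / 145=-379.99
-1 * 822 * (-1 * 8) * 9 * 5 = 295920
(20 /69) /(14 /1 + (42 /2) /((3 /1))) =20 /1449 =0.01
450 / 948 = 75 / 158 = 0.47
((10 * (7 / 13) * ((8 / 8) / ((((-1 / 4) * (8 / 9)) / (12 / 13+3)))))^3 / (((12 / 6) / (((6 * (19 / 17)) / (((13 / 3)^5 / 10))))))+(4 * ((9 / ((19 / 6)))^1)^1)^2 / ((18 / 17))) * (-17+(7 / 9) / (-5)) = 1039285655626091257656 / 3234849511236785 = 321277.90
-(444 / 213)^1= -148 / 71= -2.08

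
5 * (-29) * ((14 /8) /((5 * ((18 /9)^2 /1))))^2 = -1421 /1280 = -1.11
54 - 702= -648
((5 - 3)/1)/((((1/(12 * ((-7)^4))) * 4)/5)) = 72030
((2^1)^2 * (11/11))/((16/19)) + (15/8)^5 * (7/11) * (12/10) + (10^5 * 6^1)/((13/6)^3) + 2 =23366710133739/395952128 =59013.98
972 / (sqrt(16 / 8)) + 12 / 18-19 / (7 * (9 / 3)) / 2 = 687.52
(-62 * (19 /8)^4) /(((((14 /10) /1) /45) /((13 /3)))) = -3938952225 /14336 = -274759.50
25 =25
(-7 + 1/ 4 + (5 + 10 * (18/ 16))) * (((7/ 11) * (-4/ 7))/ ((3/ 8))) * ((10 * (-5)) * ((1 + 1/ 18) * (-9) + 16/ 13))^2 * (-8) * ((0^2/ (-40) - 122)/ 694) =-4285982000000/ 1935219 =-2214727.12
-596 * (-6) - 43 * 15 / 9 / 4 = 42697 / 12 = 3558.08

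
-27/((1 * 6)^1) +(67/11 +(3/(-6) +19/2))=233/22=10.59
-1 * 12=-12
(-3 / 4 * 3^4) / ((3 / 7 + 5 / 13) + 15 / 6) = -2457 / 134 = -18.34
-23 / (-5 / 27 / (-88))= -54648 / 5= -10929.60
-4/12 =-1/3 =-0.33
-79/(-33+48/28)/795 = 0.00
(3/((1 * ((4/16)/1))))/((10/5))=6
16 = 16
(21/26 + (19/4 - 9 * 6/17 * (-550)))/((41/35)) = 54225955/36244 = 1496.14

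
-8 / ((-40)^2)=-1 / 200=-0.00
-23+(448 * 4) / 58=229 / 29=7.90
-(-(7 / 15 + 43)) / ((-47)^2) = 652 / 33135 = 0.02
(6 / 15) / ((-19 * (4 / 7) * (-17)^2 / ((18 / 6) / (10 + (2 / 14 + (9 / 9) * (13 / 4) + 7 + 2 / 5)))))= -294 / 15984301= -0.00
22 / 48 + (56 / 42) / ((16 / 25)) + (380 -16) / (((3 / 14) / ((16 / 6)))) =326327 / 72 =4532.32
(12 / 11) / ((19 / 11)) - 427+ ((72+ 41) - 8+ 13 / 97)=-592035 / 1843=-321.23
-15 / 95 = -3 / 19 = -0.16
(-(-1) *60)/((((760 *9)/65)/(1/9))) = 65/1026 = 0.06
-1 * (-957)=957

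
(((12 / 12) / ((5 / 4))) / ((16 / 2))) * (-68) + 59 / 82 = -2493 / 410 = -6.08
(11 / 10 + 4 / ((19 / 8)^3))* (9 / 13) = 863361 / 891670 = 0.97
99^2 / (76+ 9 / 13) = 127413 / 997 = 127.80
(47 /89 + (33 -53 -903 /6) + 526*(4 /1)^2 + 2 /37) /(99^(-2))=532279539297 /6586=80819851.09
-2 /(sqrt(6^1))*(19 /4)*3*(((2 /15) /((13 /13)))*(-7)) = 133*sqrt(6) /30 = 10.86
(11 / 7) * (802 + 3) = 1265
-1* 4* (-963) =3852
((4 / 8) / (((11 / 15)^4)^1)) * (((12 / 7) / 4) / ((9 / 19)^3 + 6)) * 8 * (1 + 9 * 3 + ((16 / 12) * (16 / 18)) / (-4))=3498090000 / 130074637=26.89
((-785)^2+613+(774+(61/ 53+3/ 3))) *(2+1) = 98200650/ 53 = 1852842.45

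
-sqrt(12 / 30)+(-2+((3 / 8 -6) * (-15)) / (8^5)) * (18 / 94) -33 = -411297861 / 12320768 -sqrt(10) / 5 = -34.01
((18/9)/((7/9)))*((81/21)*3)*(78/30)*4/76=18954/4655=4.07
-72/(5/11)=-792/5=-158.40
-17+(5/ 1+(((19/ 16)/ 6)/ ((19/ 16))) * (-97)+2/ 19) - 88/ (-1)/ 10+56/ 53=-549967/ 30210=-18.20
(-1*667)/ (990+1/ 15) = -10005/ 14851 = -0.67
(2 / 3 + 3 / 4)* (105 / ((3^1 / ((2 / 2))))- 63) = -119 / 3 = -39.67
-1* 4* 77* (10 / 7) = -440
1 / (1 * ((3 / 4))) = 4 / 3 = 1.33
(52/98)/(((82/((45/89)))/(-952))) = -79560/25543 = -3.11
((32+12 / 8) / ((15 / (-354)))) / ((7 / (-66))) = 260898 / 35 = 7454.23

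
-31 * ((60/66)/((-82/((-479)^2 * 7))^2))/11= -399824894993195/406802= -982848892.07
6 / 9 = 2 / 3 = 0.67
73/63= 1.16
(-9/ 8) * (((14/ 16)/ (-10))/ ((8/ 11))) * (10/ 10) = 693/ 5120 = 0.14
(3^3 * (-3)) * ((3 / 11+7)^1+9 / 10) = -72819 / 110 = -661.99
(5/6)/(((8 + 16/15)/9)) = 225/272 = 0.83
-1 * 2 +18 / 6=1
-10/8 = -5/4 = -1.25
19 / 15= 1.27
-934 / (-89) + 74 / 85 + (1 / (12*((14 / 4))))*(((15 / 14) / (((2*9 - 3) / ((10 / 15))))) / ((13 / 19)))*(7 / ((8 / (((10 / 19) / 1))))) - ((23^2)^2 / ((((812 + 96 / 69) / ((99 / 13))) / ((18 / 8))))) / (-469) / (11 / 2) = 2718298610791 / 199127110140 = 13.65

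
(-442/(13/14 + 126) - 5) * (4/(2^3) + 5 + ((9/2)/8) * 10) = -1341497/14216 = -94.37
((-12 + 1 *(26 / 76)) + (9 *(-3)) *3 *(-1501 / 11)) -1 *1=4614787 / 418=11040.16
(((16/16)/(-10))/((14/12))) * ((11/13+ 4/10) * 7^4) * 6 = -500094/325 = -1538.75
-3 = -3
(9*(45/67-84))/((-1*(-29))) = -50247/1943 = -25.86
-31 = -31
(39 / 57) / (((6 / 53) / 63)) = 380.76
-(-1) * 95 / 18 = 95 / 18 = 5.28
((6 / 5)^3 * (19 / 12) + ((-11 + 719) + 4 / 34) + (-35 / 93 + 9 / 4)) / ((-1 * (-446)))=563410933 / 352563000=1.60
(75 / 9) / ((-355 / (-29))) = 145 / 213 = 0.68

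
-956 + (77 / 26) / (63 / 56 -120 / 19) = -9811544 / 10257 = -956.57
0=0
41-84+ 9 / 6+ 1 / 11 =-911 / 22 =-41.41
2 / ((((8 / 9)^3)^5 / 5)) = 1029455660473245 / 17592186044416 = 58.52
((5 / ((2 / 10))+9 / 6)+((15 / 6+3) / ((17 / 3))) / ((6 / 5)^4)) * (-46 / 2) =-9110461 / 14688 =-620.27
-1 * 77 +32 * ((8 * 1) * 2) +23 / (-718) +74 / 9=2863895 / 6462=443.19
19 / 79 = 0.24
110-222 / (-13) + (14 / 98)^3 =566649 / 4459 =127.08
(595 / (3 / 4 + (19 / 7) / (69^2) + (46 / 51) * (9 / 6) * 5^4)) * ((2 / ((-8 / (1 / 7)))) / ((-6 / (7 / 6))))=37455845 / 7672013876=0.00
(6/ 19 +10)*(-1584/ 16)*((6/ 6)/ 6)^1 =-3234/ 19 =-170.21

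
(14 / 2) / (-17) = -7 / 17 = -0.41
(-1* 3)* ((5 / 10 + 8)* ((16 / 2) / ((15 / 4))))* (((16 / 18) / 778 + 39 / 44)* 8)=-14874592 / 38511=-386.24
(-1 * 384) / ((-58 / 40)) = 7680 / 29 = 264.83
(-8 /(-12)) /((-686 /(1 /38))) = -1 /39102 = -0.00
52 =52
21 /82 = 0.26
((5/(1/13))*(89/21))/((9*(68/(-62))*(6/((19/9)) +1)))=-3407365/469098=-7.26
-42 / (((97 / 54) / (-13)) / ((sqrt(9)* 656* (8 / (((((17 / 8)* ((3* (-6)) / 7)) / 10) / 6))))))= -86649937920 / 1649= -52546960.53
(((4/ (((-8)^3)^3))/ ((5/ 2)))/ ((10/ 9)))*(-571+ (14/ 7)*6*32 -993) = 531/ 41943040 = 0.00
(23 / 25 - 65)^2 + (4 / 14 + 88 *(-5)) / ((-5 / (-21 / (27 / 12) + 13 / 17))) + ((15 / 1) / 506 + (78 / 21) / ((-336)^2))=3561182133199769 / 1062174960000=3352.73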